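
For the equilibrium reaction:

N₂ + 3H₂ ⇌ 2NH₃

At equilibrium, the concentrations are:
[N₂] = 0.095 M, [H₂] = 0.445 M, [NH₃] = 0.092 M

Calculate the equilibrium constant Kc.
K_c = 1.0110

Kc = ([NH₃]^2) / ([N₂] × [H₂]^3)
   = ((0.092)^2) / ((0.095)·(0.445)^3)
   = 0.008464 / 0.0083715 = 1.0110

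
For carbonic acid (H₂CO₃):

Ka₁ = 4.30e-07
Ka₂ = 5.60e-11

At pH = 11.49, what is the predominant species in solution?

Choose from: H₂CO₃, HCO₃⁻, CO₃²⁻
CO₃²⁻

pKa1 = 6.37, pKa2 = 10.25. Each pKa is the crossover between adjacent species; pH = 11.49 lies in the region where CO₃²⁻ predominates.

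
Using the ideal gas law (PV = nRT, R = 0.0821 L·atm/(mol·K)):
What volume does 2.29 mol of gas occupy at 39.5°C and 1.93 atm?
T = 39.5°C + 273.15 = 312.65 K
V = nRT/P = (2.29 × 0.0821 × 312.65) / 1.93
V = 30.46 L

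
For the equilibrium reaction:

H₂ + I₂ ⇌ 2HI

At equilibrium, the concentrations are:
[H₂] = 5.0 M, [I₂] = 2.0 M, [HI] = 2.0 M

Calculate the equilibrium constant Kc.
K_c = 0.4000

Kc = ([HI]^2) / ([H₂] × [I₂])
   = ((2.0)^2) / ((5.0)·(2.0))
   = 4 / 10 = 0.4000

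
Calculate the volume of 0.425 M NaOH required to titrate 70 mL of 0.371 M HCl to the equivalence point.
V_{base} = 61.1 mL

At equivalence: moles acid = moles base.
moles HCl = 0.371 M × 0.07 L = 0.02597 mol
V_NaOH = 0.02597 mol ÷ 0.425 M = 0.06111 L = 61.1 mL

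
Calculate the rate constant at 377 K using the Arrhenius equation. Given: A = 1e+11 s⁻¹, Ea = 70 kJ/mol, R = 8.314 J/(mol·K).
2.00e+01 s⁻¹

k = A·exp(-Ea/(R·T)) = 1e+11·exp(-70000/(8.314·377)) = 1e+11·exp(-22.3330) = 1e+11·1.9994e-10 = 2.00e+01 s⁻¹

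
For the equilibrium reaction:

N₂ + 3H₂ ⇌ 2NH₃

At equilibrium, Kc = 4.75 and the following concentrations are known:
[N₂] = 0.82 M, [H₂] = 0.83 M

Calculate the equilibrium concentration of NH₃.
[NH₃] = 1.4924 M

Kc = ([NH₃]^2) / ([N₂] × [H₂]^3) = 4.75
[NH₃]^2 = Kc · (reactant terms)/(other product terms) = 4.75 · 0.46887 / 1 = 2.2271
[NH₃] = (2.2271)^(1/2) = 1.4924 M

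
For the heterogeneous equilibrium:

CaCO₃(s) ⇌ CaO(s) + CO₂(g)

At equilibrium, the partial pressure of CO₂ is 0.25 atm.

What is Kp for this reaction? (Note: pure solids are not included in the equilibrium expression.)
K_p = 0.25

Solids (CaCO₃, CaO) have activity 1 and are excluded.
Kp = P(CO₂) = 0.25.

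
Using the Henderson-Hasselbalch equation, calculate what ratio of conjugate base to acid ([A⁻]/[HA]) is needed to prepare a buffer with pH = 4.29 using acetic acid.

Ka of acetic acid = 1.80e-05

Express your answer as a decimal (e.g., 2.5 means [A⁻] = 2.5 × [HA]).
[A⁻]/[HA] = 0.351

pKa = −log(1.80e-05) = 4.7447. pH = pKa + log([A⁻]/[HA]). 4.29 = 4.7447 + log(ratio). log(ratio) = 4.29 − 4.7447 = -0.4547. ratio = 10^(-0.4547) = 0.351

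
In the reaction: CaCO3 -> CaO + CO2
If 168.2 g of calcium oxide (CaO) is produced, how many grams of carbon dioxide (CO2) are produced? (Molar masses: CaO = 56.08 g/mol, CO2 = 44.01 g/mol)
Moles of CaO = 168.2 g ÷ 56.08 g/mol = 2.99929 mol
Mole ratio: 1 mol CO2 / 1 mol CaO
Moles of CO2 = 2.99929 × (1/1) = 2.99929 mol
Mass of CO2 = 2.99929 mol × 44.01 g/mol = 132 g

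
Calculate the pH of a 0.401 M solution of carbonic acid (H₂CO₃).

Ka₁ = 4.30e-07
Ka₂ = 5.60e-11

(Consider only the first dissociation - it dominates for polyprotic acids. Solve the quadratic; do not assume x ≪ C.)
pH = 3.38

x² + Ka₁·x − Ka₁·C = 0 with Ka₁ = 4.30e-07, C = 0.401.
x = (−Ka₁ + √(Ka₁² + 4·Ka₁·C))/2 = 4.1503e-04 M, so pH = 3.38.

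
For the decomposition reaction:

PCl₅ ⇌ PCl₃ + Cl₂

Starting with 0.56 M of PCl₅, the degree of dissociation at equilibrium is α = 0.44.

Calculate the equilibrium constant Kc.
K_c = 0.1936

x = α·[A]₀ = 0.44 × 0.56 = 0.2464 M dissociated.
At eq: [PCl₅] = 0.56 − 0.2464 = 0.3136 M; [PCl₃] = [Cl₂] = x = 0.2464 M.
Kc = [PCl₃][Cl₂]/[PCl₅] = (0.2464)²/0.3136 = 0.1936.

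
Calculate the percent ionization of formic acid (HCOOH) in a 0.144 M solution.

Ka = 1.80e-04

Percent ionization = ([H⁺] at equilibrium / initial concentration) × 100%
Percent ionization = 3.47%

Let x = [H⁺]. Ka = x²/(C - x) ⇒ x² + (1.80e-04)x - (1.80e-04)(0.144) = 0. x = 5.0020e-03. Percent = (5.0020e-03/0.144) × 100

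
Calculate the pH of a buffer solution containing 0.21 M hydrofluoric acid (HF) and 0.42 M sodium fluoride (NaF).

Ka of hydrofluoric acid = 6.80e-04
pH = 3.47

pKa = -log(6.80e-04) = 3.17. pH = pKa + log([A⁻]/[HA]) = 3.17 + log(0.42/0.21)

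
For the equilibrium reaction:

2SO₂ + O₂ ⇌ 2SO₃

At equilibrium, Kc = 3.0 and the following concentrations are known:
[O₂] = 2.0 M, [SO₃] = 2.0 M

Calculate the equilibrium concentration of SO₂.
[SO₂] = 0.8165 M

Kc = ([SO₃]^2) / ([SO₂]^2 × [O₂]) = 3.0
[SO₂]^2 = (product terms)/(Kc · other reactant terms) = 4 / (3.0 · 2) = 0.66667
[SO₂] = (0.66667)^(1/2) = 0.8165 M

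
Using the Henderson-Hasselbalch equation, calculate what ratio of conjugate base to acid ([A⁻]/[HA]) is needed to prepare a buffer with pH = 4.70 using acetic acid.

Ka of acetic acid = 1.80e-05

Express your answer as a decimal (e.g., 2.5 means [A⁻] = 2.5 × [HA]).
[A⁻]/[HA] = 0.902

pKa = −log(1.80e-05) = 4.7447. pH = pKa + log([A⁻]/[HA]). 4.70 = 4.7447 + log(ratio). log(ratio) = 4.70 − 4.7447 = -0.0447. ratio = 10^(-0.0447) = 0.902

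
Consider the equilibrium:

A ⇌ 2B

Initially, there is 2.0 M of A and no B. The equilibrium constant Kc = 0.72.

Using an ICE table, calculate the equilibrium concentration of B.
[B] = 1.033 M

ICE: [A] = 2.0 − x, [B] = 2x.
Kc = (2x)²/(2.0 − x) = 0.72 ⇒ 4x² + 0.72x − 1.44 = 0.
x = (−0.72 + √(0.72² + 4·4·1.44))/(2·4) = (−0.72 + √23.558)/8 = 0.51671.
[B] = 2x = 1.033 M.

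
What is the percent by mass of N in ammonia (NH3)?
Mass of N in formula = 14.01 × 1 = 14.01 g/mol
Molar mass = 17.03 g/mol
% N = (14.01/17.03) × 100% = 82.27%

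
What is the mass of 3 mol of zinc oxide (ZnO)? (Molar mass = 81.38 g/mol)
Mass = 3 mol × 81.38 g/mol = 244.1 g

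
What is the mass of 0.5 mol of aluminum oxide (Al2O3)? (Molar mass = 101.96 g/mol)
Mass = 0.5 mol × 101.96 g/mol = 50.98 g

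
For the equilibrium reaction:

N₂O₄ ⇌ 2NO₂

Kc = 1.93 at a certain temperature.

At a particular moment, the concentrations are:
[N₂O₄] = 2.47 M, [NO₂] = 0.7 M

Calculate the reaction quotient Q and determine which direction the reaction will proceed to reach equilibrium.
Q = 0.198, Q < K, reaction proceeds forward (toward products)

Q = ([NO₂]^2) / ([N₂O₄])
  = ((0.7)^2) / ((2.47)) = 0.49/2.47 = 0.1984
Since Q = 0.1984 < Kc = 1.93, the reaction proceeds forward (toward products) to reach equilibrium.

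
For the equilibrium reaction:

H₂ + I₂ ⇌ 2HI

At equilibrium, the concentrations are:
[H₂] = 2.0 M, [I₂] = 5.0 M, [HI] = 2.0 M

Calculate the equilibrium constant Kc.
K_c = 0.4000

Kc = ([HI]^2) / ([H₂] × [I₂])
   = ((2.0)^2) / ((2.0)·(5.0))
   = 4 / 10 = 0.4000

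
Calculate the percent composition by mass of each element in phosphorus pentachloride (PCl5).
P: 14.87%, Cl: 85.13%

Molar mass of PCl5 = 208.22 g/mol
% P = (1 × 30.97) / 208.22 × 100% = 30.97 / 208.22 × 100% = 14.87%
% Cl = (5 × 35.45) / 208.22 × 100% = 177.25 / 208.22 × 100% = 85.13%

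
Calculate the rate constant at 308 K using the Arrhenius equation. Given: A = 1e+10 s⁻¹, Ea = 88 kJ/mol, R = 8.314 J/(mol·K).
1.19e-05 s⁻¹

k = A·exp(-Ea/(R·T)) = 1e+10·exp(-88000/(8.314·308)) = 1e+10·exp(-34.3654) = 1e+10·1.1893e-15 = 1.19e-05 s⁻¹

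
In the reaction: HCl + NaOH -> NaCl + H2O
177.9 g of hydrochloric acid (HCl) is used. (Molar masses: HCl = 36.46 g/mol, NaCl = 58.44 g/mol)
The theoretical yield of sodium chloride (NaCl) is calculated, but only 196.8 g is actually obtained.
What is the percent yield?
Moles of HCl = 177.9 g ÷ 36.46 g/mol = 4.87932 mol
Mole ratio: 1 mol NaCl / 1 mol HCl
Moles of NaCl = 4.87932 × (1/1) = 4.87932 mol
Theoretical yield = 4.87932 mol × 58.44 g/mol = 285.15 g
Actual yield = 196.8 g
Percent yield = (196.8 / 285.15) × 100% = 69.0%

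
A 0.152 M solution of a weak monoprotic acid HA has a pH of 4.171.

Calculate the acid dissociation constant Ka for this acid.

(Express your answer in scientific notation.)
K_a = 2.99e-08

[H⁺] = 10^(−pH) = 10^(−4.171) = 6.745e-05 M. For HA ⇌ H⁺ + A⁻, Ka = x²/(C − x) = (6.745e-05)²/(0.152 − 6.745e-05) = 2.99e-08.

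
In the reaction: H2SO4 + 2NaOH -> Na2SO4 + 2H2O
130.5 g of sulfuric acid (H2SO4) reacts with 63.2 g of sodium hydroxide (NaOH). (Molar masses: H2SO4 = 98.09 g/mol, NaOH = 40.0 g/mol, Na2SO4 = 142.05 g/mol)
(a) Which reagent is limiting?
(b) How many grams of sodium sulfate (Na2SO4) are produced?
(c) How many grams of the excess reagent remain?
(a) NaOH, (b) 112.2 g, (c) 53.01 g

Moles of H2SO4 = 130.5 g ÷ 98.09 g/mol = 1.33041 mol
Moles of NaOH = 63.2 g ÷ 40.0 g/mol = 1.58 mol
Moles ÷ coefficient: H2SO4: 1.33041/1 = 1.33, NaOH: 1.58/2 = 0.79
(a) NaOH has the smaller value, so NaOH is the limiting reagent.
(b) Moles of Na2SO4 = 1.58 mol NaOH × (1/2) = 0.79 mol; mass = 0.79 mol × 142.05 g/mol = 112.2 g
(c) H2SO4 consumed = 1.58 × (1/2) = 0.79 mol; remaining = 1.33041 − 0.79 = 0.540411 mol; mass = 0.540411 mol × 98.09 g/mol = 53.01 g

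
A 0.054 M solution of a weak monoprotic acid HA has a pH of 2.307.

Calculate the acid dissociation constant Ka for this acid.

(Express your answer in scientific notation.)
K_a = 4.96e-04

[H⁺] = 10^(−pH) = 10^(−2.307) = 4.932e-03 M. For HA ⇌ H⁺ + A⁻, Ka = x²/(C − x) = (4.932e-03)²/(0.054 − 4.932e-03) = 4.96e-04.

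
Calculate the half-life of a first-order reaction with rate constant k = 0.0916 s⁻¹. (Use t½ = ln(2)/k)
7.57 s

t½ = ln(2)/k = 0.6931/0.0916 = 7.57 s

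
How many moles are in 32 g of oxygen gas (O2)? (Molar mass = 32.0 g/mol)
Moles = 32 g ÷ 32.0 g/mol = 1 mol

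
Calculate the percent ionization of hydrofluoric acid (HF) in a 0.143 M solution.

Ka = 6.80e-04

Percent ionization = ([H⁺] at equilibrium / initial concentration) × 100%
Percent ionization = 6.66%

Let x = [H⁺]. Ka = x²/(C - x) ⇒ x² + (6.80e-04)x - (6.80e-04)(0.143) = 0. x = 9.5269e-03. Percent = (9.5269e-03/0.143) × 100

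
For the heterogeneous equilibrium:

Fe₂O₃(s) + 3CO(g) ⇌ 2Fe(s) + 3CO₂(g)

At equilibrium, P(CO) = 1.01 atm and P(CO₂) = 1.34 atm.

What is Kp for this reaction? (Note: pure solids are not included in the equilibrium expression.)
K_p = 2.335

Solids (Fe₂O₃, Fe) are excluded.
Kp = P(CO₂)³/P(CO)³ = (1.34)³/(1.01)³ = 2.406/1.03 = 2.335.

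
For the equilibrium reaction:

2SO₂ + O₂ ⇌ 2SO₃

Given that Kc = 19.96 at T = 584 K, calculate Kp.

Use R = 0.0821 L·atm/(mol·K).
K_p = 0.4163

Δn = (moles gaseous products) − (moles gaseous reactants) = -1
T = 584 K; RT = 0.0821 × 584 = 47.9464
Kp = Kc·(RT)^Δn = 19.96 × (47.9464)^-1 = 19.96 × 0.0208566 = 0.4163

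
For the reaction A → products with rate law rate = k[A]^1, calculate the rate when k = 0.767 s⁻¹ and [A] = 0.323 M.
0.2477 M/s

rate = k·[A]^1 = 0.767·(0.323)^1 = 0.767·0.323 = 0.2477 M/s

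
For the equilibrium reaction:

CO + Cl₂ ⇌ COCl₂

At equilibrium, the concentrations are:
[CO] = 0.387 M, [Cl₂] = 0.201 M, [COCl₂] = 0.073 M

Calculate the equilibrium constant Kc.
K_c = 0.9385

Kc = ([COCl₂]) / ([CO] × [Cl₂])
   = ((0.073)) / ((0.387)·(0.201))
   = 0.073 / 0.077787 = 0.9385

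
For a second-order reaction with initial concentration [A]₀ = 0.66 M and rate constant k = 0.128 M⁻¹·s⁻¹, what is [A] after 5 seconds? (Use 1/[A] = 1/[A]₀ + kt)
0.4640 M

1/[A] = 1/[A]₀ + k·t = 1/0.66 + (0.128)·(5) = 1.5152 + 0.6400 = 2.1552
[A] = 1/2.1552 = 0.4640 M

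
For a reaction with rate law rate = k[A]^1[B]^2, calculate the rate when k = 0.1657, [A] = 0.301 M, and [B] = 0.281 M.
0.003938 M/s

rate = k·[A]^1·[B]^2 = 0.1657·(0.301)^1·(0.281)^2 = 0.1657·0.301·0.078961 = 0.003938 M/s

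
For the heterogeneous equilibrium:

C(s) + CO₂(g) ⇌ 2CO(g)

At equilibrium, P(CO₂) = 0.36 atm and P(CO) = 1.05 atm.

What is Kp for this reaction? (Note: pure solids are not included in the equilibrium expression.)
K_p = 3.062

Solid C is excluded.
Kp = P(CO)²/P(CO₂) = (1.05)²/0.36 = 1.103/0.36 = 3.062.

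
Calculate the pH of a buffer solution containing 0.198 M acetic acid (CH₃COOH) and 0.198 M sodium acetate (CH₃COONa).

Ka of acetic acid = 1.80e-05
pH = 4.74

pKa = -log(1.80e-05) = 4.74. pH = pKa + log([A⁻]/[HA]) = 4.74 + log(0.198/0.198)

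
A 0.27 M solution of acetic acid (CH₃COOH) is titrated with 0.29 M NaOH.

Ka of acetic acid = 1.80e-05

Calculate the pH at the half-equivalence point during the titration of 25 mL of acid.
pH = pKa = 4.74

At the half-equivalence point, [HA] = [A⁻], so by Henderson–Hasselbalch pH = pKa + log(1) = pKa.
pKa = −log(1.80e-05) = 4.74.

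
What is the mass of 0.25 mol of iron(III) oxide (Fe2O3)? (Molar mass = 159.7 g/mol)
Mass = 0.25 mol × 159.7 g/mol = 39.92 g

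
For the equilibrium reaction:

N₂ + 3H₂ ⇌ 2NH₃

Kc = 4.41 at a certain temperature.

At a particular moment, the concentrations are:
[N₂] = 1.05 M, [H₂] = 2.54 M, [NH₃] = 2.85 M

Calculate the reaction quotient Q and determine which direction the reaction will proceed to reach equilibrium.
Q = 0.472, Q < K, reaction proceeds forward (toward products)

Q = ([NH₃]^2) / ([N₂] × [H₂]^3)
  = ((2.85)^2) / ((1.05)·(2.54)^3) = 8.1225/17.206 = 0.4721
Since Q = 0.4721 < Kc = 4.41, the reaction proceeds forward (toward products) to reach equilibrium.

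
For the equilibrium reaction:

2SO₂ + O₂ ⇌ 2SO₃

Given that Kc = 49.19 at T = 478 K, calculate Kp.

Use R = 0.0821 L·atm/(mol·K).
K_p = 1.2534

Δn = (moles gaseous products) − (moles gaseous reactants) = -1
T = 478 K; RT = 0.0821 × 478 = 39.2438
Kp = Kc·(RT)^Δn = 49.19 × (39.2438)^-1 = 49.19 × 0.0254817 = 1.2534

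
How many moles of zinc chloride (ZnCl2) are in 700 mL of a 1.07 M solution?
Moles = Molarity × Volume (L)
Moles = 1.07 M × 0.7 L = 0.749 mol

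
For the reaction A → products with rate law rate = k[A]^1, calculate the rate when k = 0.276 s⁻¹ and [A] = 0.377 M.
0.1041 M/s

rate = k·[A]^1 = 0.276·(0.377)^1 = 0.276·0.377 = 0.1041 M/s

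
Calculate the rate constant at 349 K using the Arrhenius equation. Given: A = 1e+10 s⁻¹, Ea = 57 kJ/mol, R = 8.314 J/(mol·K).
2.94e+01 s⁻¹

k = A·exp(-Ea/(R·T)) = 1e+10·exp(-57000/(8.314·349)) = 1e+10·exp(-19.6444) = 1e+10·2.9413e-09 = 2.94e+01 s⁻¹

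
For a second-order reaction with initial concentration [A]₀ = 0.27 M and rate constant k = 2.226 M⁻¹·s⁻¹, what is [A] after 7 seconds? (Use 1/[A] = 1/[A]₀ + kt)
0.0519 M

1/[A] = 1/[A]₀ + k·t = 1/0.27 + (2.226)·(7) = 3.7037 + 15.5820 = 19.2857
[A] = 1/19.2857 = 0.0519 M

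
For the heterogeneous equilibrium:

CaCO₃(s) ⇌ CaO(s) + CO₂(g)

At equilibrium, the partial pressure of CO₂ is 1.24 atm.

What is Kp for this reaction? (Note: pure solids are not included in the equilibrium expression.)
K_p = 1.24

Solids (CaCO₃, CaO) have activity 1 and are excluded.
Kp = P(CO₂) = 1.24.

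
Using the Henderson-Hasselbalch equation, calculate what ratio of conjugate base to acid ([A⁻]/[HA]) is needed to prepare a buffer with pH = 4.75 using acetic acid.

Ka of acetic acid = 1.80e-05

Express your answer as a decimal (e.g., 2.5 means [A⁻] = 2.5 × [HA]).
[A⁻]/[HA] = 1.012

pKa = −log(1.80e-05) = 4.7447. pH = pKa + log([A⁻]/[HA]). 4.75 = 4.7447 + log(ratio). log(ratio) = 4.75 − 4.7447 = 0.0053. ratio = 10^(0.0053) = 1.012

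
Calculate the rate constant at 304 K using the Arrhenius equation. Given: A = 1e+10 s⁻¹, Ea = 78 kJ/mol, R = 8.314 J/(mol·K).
3.96e-04 s⁻¹

k = A·exp(-Ea/(R·T)) = 1e+10·exp(-78000/(8.314·304)) = 1e+10·exp(-30.8611) = 1e+10·3.9556e-14 = 3.96e-04 s⁻¹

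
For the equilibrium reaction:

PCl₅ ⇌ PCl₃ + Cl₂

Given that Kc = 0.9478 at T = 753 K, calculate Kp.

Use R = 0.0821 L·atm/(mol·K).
K_p = 58.5942

Δn = (moles gaseous products) − (moles gaseous reactants) = 1
T = 753 K; RT = 0.0821 × 753 = 61.8213
Kp = Kc·(RT)^Δn = 0.9478 × (61.8213)^1 = 0.9478 × 61.8213 = 58.5942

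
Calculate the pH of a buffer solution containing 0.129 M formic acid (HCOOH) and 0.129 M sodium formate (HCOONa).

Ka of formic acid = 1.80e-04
pH = 3.74

pKa = -log(1.80e-04) = 3.74. pH = pKa + log([A⁻]/[HA]) = 3.74 + log(0.129/0.129)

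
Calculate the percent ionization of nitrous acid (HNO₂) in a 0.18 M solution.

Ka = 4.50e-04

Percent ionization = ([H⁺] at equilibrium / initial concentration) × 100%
Percent ionization = 4.88%

Let x = [H⁺]. Ka = x²/(C - x) ⇒ x² + (4.50e-04)x - (4.50e-04)(0.18) = 0. x = 8.7778e-03. Percent = (8.7778e-03/0.18) × 100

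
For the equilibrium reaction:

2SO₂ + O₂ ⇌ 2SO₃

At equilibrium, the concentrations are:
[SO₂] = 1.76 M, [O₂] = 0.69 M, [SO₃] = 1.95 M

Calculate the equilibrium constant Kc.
K_c = 1.7791

Kc = ([SO₃]^2) / ([SO₂]^2 × [O₂])
   = ((1.95)^2) / ((1.76)^2·(0.69))
   = 3.8025 / 2.1373 = 1.7791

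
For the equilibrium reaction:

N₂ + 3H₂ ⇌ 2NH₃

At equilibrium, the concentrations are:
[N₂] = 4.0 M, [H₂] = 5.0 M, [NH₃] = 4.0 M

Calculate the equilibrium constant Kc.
K_c = 0.0320

Kc = ([NH₃]^2) / ([N₂] × [H₂]^3)
   = ((4.0)^2) / ((4.0)·(5.0)^3)
   = 16 / 500 = 0.0320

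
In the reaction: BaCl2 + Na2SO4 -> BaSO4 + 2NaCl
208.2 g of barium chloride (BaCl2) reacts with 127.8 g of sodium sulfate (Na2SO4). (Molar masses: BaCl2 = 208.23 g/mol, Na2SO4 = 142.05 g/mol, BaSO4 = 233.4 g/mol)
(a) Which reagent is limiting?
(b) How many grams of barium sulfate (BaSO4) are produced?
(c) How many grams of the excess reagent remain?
(a) Na2SO4, (b) 210 g, (c) 20.86 g

Moles of BaCl2 = 208.2 g ÷ 208.23 g/mol = 0.999856 mol
Moles of Na2SO4 = 127.8 g ÷ 142.05 g/mol = 0.899683 mol
Moles ÷ coefficient: BaCl2: 0.999856/1 = 0.9999, Na2SO4: 0.899683/1 = 0.8997
(a) Na2SO4 has the smaller value, so Na2SO4 is the limiting reagent.
(b) Moles of BaSO4 = 0.899683 mol Na2SO4 × (1/1) = 0.899683 mol; mass = 0.899683 mol × 233.4 g/mol = 210 g
(c) BaCl2 consumed = 0.899683 × (1/1) = 0.899683 mol; remaining = 0.999856 − 0.899683 = 0.100173 mol; mass = 0.100173 mol × 208.23 g/mol = 20.86 g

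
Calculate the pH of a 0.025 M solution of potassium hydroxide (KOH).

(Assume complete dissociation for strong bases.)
pH = 12.40

[OH⁻] = 0.025 M for strong base. pOH = -log[OH⁻] = 1.60, pH = 14 - pOH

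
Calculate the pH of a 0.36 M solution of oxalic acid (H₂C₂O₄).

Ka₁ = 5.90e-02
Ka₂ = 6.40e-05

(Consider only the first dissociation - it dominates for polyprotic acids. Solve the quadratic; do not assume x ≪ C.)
pH = 0.92

x² + Ka₁·x − Ka₁·C = 0 with Ka₁ = 5.90e-02, C = 0.36.
x = (−Ka₁ + √(Ka₁² + 4·Ka₁·C))/2 = 1.1920e-01 M, so pH = 0.92.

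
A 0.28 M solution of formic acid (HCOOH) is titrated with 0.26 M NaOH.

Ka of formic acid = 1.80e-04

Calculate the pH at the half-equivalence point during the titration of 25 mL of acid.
pH = pKa = 3.74

At the half-equivalence point, [HA] = [A⁻], so by Henderson–Hasselbalch pH = pKa + log(1) = pKa.
pKa = −log(1.80e-04) = 3.74.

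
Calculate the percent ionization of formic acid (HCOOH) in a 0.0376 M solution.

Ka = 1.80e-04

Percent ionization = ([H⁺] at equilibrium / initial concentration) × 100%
Percent ionization = 6.68%

Let x = [H⁺]. Ka = x²/(C - x) ⇒ x² + (1.80e-04)x - (1.80e-04)(0.0376) = 0. x = 2.5131e-03. Percent = (2.5131e-03/0.0376) × 100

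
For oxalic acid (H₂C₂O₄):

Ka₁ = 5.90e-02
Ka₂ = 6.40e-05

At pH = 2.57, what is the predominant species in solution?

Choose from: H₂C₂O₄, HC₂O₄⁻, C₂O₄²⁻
HC₂O₄⁻

pKa1 = 1.23, pKa2 = 4.19. Each pKa is the crossover between adjacent species; pH = 2.57 lies in the region where HC₂O₄⁻ predominates.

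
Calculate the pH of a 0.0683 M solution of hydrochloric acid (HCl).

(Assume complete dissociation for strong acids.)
pH = 1.17

[H⁺] = 0.0683 M for strong acid. pH = -log[H⁺] = -log(0.0683)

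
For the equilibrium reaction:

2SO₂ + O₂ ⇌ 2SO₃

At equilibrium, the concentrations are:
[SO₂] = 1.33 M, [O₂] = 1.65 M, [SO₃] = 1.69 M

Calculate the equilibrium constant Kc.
K_c = 0.9786

Kc = ([SO₃]^2) / ([SO₂]^2 × [O₂])
   = ((1.69)^2) / ((1.33)^2·(1.65))
   = 2.8561 / 2.9187 = 0.9786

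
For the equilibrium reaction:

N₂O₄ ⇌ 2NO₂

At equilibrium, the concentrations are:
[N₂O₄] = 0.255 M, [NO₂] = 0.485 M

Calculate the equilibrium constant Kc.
K_c = 0.9225

Kc = ([NO₂]^2) / ([N₂O₄])
   = ((0.485)^2) / ((0.255))
   = 0.23522 / 0.255 = 0.9225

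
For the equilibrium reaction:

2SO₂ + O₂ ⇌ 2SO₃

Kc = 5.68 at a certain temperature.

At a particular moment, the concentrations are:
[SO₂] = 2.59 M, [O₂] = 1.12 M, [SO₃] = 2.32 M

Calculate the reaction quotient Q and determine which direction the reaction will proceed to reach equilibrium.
Q = 0.716, Q < K, reaction proceeds forward (toward products)

Q = ([SO₃]^2) / ([SO₂]^2 × [O₂])
  = ((2.32)^2) / ((2.59)^2·(1.12)) = 5.3824/7.5131 = 0.7164
Since Q = 0.7164 < Kc = 5.68, the reaction proceeds forward (toward products) to reach equilibrium.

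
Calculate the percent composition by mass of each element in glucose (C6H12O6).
C: 40.00%, H: 6.71%, O: 53.29%

Molar mass of C6H12O6 = 180.16 g/mol
% C = (6 × 12.01) / 180.16 × 100% = 72.06 / 180.16 × 100% = 40.00%
% H = (12 × 1.008) / 180.16 × 100% = 12.096 / 180.16 × 100% = 6.71%
% O = (6 × 16.0) / 180.16 × 100% = 96 / 180.16 × 100% = 53.29%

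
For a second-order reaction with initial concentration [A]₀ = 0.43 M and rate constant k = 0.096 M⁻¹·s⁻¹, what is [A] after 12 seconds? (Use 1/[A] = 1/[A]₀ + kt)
0.2876 M

1/[A] = 1/[A]₀ + k·t = 1/0.43 + (0.096)·(12) = 2.3256 + 1.1520 = 3.4776
[A] = 1/3.4776 = 0.2876 M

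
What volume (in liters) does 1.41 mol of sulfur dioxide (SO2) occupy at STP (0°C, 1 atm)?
At STP, 1 mol of gas occupies 22.4 L
Volume = 1.41 mol × 22.4 L/mol = 31.58 L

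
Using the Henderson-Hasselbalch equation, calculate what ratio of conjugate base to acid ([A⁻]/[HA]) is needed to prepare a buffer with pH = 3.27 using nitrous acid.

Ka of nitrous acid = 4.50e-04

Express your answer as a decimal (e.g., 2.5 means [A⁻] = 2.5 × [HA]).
[A⁻]/[HA] = 0.838

pKa = −log(4.50e-04) = 3.3468. pH = pKa + log([A⁻]/[HA]). 3.27 = 3.3468 + log(ratio). log(ratio) = 3.27 − 3.3468 = -0.0768. ratio = 10^(-0.0768) = 0.838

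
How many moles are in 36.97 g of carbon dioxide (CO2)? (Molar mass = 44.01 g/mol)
Moles = 36.97 g ÷ 44.01 g/mol = 0.84 mol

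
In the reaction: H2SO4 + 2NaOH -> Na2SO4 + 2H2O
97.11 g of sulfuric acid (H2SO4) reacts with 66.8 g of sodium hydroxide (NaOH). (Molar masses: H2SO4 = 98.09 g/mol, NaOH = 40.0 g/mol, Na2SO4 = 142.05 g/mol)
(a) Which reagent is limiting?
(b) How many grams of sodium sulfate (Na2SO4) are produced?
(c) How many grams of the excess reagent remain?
(a) NaOH, (b) 118.6 g, (c) 15.2 g

Moles of H2SO4 = 97.11 g ÷ 98.09 g/mol = 0.990009 mol
Moles of NaOH = 66.8 g ÷ 40.0 g/mol = 1.67 mol
Moles ÷ coefficient: H2SO4: 0.990009/1 = 0.99, NaOH: 1.67/2 = 0.835
(a) NaOH has the smaller value, so NaOH is the limiting reagent.
(b) Moles of Na2SO4 = 1.67 mol NaOH × (1/2) = 0.835 mol; mass = 0.835 mol × 142.05 g/mol = 118.6 g
(c) H2SO4 consumed = 1.67 × (1/2) = 0.835 mol; remaining = 0.990009 − 0.835 = 0.155009 mol; mass = 0.155009 mol × 98.09 g/mol = 15.2 g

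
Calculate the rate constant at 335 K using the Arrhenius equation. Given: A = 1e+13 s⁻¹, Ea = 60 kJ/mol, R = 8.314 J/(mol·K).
4.41e+03 s⁻¹

k = A·exp(-Ea/(R·T)) = 1e+13·exp(-60000/(8.314·335)) = 1e+13·exp(-21.5425) = 1e+13·4.4076e-10 = 4.41e+03 s⁻¹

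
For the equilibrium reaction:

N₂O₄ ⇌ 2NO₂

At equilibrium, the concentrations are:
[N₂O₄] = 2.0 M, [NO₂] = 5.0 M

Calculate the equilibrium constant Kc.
K_c = 12.5000

Kc = ([NO₂]^2) / ([N₂O₄])
   = ((5.0)^2) / ((2.0))
   = 25 / 2 = 12.5000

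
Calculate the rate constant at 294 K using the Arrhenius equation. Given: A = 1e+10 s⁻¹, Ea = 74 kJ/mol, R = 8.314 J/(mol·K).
7.11e-04 s⁻¹

k = A·exp(-Ea/(R·T)) = 1e+10·exp(-74000/(8.314·294)) = 1e+10·exp(-30.2743) = 1e+10·7.1126e-14 = 7.11e-04 s⁻¹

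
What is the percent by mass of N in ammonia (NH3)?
Mass of N in formula = 14.01 × 1 = 14.01 g/mol
Molar mass = 17.03 g/mol
% N = (14.01/17.03) × 100% = 82.27%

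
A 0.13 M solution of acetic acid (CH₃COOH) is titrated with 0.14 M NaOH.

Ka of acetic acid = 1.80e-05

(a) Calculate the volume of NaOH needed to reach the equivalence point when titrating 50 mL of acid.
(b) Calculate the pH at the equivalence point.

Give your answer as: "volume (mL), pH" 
V = 46.4 mL, pH = 8.79

(a) At equivalence: moles acid = moles base.
moles acid = 0.13 × 0.05 = 0.0065 mol; V_NaOH = 0.0065/0.14 = 0.04643 L = 46.4 mL.
(b) At equivalence, all acid → conjugate base A⁻ at [A⁻] = 0.0065/0.09643 = 0.06741 M.
Kb = Kw/Ka = 1.0e-14/1.80e-05 = 5.556e-10; [OH⁻] = √(Kb·[A⁻]) = 6.120e-06; pOH = 5.21; pH = 14 − pOH = 8.79.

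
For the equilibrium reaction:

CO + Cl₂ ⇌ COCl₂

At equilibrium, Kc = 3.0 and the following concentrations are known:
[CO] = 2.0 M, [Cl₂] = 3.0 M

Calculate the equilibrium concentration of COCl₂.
[COCl₂] = 18.0000 M

Kc = ([COCl₂]) / ([CO] × [Cl₂]) = 3.0
[COCl₂]^1 = Kc · (reactant terms)/(other product terms) = 3.0 · 6 / 1 = 18
[COCl₂] = 18.0000 M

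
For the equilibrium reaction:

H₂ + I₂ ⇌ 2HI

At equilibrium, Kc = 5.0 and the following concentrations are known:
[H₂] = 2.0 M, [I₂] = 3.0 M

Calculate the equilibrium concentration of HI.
[HI] = 5.4772 M

Kc = ([HI]^2) / ([H₂] × [I₂]) = 5.0
[HI]^2 = Kc · (reactant terms)/(other product terms) = 5.0 · 6 / 1 = 30
[HI] = (30)^(1/2) = 5.4772 M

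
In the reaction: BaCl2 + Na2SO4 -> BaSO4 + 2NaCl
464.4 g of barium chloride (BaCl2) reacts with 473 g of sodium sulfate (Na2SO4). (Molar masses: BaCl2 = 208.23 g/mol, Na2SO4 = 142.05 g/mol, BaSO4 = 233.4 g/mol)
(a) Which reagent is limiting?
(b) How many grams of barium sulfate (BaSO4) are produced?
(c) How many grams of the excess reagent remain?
(a) BaCl2, (b) 520.5 g, (c) 156.2 g

Moles of BaCl2 = 464.4 g ÷ 208.23 g/mol = 2.23023 mol
Moles of Na2SO4 = 473 g ÷ 142.05 g/mol = 3.32981 mol
Moles ÷ coefficient: BaCl2: 2.23023/1 = 2.23, Na2SO4: 3.32981/1 = 3.33
(a) BaCl2 has the smaller value, so BaCl2 is the limiting reagent.
(b) Moles of BaSO4 = 2.23023 mol BaCl2 × (1/1) = 2.23023 mol; mass = 2.23023 mol × 233.4 g/mol = 520.5 g
(c) Na2SO4 consumed = 2.23023 × (1/1) = 2.23023 mol; remaining = 3.32981 − 2.23023 = 1.09959 mol; mass = 1.09959 mol × 142.05 g/mol = 156.2 g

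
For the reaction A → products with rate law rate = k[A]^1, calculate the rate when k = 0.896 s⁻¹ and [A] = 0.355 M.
0.3181 M/s

rate = k·[A]^1 = 0.896·(0.355)^1 = 0.896·0.355 = 0.3181 M/s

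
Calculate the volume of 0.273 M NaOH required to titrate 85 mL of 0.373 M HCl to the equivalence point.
V_{base} = 116.1 mL

At equivalence: moles acid = moles base.
moles HCl = 0.373 M × 0.085 L = 0.031705 mol
V_NaOH = 0.031705 mol ÷ 0.273 M = 0.1161 L = 116.1 mL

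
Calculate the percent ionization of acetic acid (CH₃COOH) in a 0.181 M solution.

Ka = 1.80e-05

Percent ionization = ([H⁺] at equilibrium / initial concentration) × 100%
Percent ionization = 0.992%

Let x = [H⁺]. Ka = x²/(C - x) ⇒ x² + (1.80e-05)x - (1.80e-05)(0.181) = 0. x = 1.7960e-03. Percent = (1.7960e-03/0.181) × 100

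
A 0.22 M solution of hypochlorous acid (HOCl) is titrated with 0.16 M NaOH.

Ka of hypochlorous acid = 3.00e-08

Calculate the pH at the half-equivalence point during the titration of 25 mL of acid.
pH = pKa = 7.52

At the half-equivalence point, [HA] = [A⁻], so by Henderson–Hasselbalch pH = pKa + log(1) = pKa.
pKa = −log(3.00e-08) = 7.52.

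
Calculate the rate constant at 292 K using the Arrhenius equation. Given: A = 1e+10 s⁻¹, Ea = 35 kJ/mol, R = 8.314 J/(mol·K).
5.48e+03 s⁻¹

k = A·exp(-Ea/(R·T)) = 1e+10·exp(-35000/(8.314·292)) = 1e+10·exp(-14.4170) = 1e+10·5.4799e-07 = 5.48e+03 s⁻¹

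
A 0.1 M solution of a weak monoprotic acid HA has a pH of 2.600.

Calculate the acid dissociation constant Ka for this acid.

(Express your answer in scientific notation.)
K_a = 6.47e-05

[H⁺] = 10^(−pH) = 10^(−2.600) = 2.512e-03 M. For HA ⇌ H⁺ + A⁻, Ka = x²/(C − x) = (2.512e-03)²/(0.1 − 2.512e-03) = 6.47e-05.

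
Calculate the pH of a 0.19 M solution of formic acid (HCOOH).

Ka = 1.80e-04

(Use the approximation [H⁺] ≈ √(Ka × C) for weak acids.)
pH = 2.23

[H⁺] = √(Ka × C) = √(1.80e-04 × 0.19) = 5.8481e-03. pH = -log(5.8481e-03)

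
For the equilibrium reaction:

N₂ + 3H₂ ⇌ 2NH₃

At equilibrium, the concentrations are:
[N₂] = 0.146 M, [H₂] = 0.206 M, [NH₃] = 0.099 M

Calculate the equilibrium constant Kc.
K_c = 7.6792

Kc = ([NH₃]^2) / ([N₂] × [H₂]^3)
   = ((0.099)^2) / ((0.146)·(0.206)^3)
   = 0.009801 / 0.0012763 = 7.6792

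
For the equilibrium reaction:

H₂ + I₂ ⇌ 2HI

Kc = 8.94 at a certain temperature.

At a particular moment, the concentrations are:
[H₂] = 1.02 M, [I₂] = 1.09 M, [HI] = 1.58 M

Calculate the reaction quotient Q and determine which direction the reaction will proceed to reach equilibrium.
Q = 2.245, Q < K, reaction proceeds forward (toward products)

Q = ([HI]^2) / ([H₂] × [I₂])
  = ((1.58)^2) / ((1.02)·(1.09)) = 2.4964/1.1118 = 2.245
Since Q = 2.245 < Kc = 8.94, the reaction proceeds forward (toward products) to reach equilibrium.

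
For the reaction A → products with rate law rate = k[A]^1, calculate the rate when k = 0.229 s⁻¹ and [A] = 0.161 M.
0.03687 M/s

rate = k·[A]^1 = 0.229·(0.161)^1 = 0.229·0.161 = 0.03687 M/s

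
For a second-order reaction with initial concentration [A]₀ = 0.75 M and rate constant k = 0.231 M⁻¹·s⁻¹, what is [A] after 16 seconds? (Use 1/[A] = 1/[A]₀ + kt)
0.1988 M

1/[A] = 1/[A]₀ + k·t = 1/0.75 + (0.231)·(16) = 1.3333 + 3.6960 = 5.0293
[A] = 1/5.0293 = 0.1988 M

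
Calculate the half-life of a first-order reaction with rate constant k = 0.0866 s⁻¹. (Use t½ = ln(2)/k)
8.00 s

t½ = ln(2)/k = 0.6931/0.0866 = 8.00 s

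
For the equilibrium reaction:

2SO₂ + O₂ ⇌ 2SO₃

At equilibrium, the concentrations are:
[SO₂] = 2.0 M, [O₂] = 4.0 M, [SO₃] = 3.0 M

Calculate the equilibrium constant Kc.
K_c = 0.5625

Kc = ([SO₃]^2) / ([SO₂]^2 × [O₂])
   = ((3.0)^2) / ((2.0)^2·(4.0))
   = 9 / 16 = 0.5625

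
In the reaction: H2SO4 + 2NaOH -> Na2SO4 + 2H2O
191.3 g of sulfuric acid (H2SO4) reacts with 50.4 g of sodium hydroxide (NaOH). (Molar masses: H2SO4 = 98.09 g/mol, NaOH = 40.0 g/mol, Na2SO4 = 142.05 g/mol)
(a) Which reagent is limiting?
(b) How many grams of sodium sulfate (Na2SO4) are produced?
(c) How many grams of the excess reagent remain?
(a) NaOH, (b) 89.49 g, (c) 129.5 g

Moles of H2SO4 = 191.3 g ÷ 98.09 g/mol = 1.95025 mol
Moles of NaOH = 50.4 g ÷ 40.0 g/mol = 1.26 mol
Moles ÷ coefficient: H2SO4: 1.95025/1 = 1.95, NaOH: 1.26/2 = 0.63
(a) NaOH has the smaller value, so NaOH is the limiting reagent.
(b) Moles of Na2SO4 = 1.26 mol NaOH × (1/2) = 0.63 mol; mass = 0.63 mol × 142.05 g/mol = 89.49 g
(c) H2SO4 consumed = 1.26 × (1/2) = 0.63 mol; remaining = 1.95025 − 0.63 = 1.32025 mol; mass = 1.32025 mol × 98.09 g/mol = 129.5 g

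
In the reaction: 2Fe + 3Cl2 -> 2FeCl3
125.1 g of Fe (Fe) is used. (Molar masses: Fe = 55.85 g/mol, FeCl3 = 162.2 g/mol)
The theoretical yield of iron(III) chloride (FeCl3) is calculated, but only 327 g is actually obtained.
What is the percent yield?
Moles of Fe = 125.1 g ÷ 55.85 g/mol = 2.23993 mol
Mole ratio: 2 mol FeCl3 / 2 mol Fe
Moles of FeCl3 = 2.23993 × (2/2) = 2.23993 mol
Theoretical yield = 2.23993 mol × 162.2 g/mol = 363.32 g
Actual yield = 327 g
Percent yield = (327 / 363.32) × 100% = 90.0%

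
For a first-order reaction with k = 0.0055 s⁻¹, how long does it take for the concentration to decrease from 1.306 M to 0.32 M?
255.71 s

From ln[A] = ln[A]₀ - k·t: t = ln([A]₀/[A])/k = ln(1.306/0.32)/0.0055 = ln(4.0812)/0.0055 = 1.4064/0.0055 = 255.71 s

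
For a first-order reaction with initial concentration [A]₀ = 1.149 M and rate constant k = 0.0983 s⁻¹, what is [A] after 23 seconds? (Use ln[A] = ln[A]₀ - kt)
0.1198 M

ln[A] = ln[A]₀ - k·t = ln(1.149) - (0.0983)·(23) = 0.1389 - 2.2609 = -2.1220
[A] = e^(-2.1220) = 0.1198 M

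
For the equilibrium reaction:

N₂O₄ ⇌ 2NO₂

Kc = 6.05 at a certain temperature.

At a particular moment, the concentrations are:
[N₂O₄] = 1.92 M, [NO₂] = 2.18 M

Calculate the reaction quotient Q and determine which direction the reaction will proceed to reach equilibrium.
Q = 2.475, Q < K, reaction proceeds forward (toward products)

Q = ([NO₂]^2) / ([N₂O₄])
  = ((2.18)^2) / ((1.92)) = 4.7524/1.92 = 2.475
Since Q = 2.475 < Kc = 6.05, the reaction proceeds forward (toward products) to reach equilibrium.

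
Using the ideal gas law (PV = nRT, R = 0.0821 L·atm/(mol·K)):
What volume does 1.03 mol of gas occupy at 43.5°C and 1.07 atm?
T = 43.5°C + 273.15 = 316.65 K
V = nRT/P = (1.03 × 0.0821 × 316.65) / 1.07
V = 25.03 L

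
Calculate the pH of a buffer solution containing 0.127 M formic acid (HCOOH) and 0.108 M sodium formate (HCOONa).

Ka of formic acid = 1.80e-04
pH = 3.67

pKa = -log(1.80e-04) = 3.74. pH = pKa + log([A⁻]/[HA]) = 3.74 + log(0.108/0.127)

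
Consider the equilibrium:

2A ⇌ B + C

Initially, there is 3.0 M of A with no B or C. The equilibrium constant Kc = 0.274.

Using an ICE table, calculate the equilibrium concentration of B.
[B] = 0.767 M

ICE: [A] = 3.0 − 2x, [B] = [C] = x.
Kc = x²/(3.0 − 2x)² = 0.274 ⇒ √Kc = x/(3.0 − 2x).
x = √0.274·3.0/(1 + 2√0.274) = 0.52345·3.0/2.0469 = 0.76718.
[B] = x = 0.767 M.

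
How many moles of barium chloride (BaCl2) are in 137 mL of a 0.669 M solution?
Moles = Molarity × Volume (L)
Moles = 0.669 M × 0.137 L = 0.09165 mol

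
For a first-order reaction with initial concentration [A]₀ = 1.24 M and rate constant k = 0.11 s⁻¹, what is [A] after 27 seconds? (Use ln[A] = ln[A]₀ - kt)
0.0636 M

ln[A] = ln[A]₀ - k·t = ln(1.24) - (0.11)·(27) = 0.2151 - 2.9700 = -2.7549
[A] = e^(-2.7549) = 0.0636 M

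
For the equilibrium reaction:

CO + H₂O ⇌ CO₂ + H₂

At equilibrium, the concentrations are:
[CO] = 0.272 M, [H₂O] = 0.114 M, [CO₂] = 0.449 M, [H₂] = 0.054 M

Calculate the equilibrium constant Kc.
K_c = 0.7819

Kc = ([CO₂] × [H₂]) / ([CO] × [H₂O])
   = ((0.449)·(0.054)) / ((0.272)·(0.114))
   = 0.024246 / 0.031008 = 0.7819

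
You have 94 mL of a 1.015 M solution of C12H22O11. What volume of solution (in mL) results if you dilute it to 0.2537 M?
Using M₁V₁ = M₂V₂:
1.015 × 94 = 0.2537 × V₂
V₂ = (1.015 × 94) / 0.2537 = 376.1 mL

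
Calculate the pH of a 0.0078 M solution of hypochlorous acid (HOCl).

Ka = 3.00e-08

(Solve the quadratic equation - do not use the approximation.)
pH = 4.82

x² + Ka×x - Ka×C = 0. Using quadratic formula: [H⁺] = 1.5282e-05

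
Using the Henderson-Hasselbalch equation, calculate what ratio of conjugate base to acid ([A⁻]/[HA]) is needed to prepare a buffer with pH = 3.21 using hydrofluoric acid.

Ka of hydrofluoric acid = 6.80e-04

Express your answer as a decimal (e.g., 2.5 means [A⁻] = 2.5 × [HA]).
[A⁻]/[HA] = 1.103

pKa = −log(6.80e-04) = 3.1675. pH = pKa + log([A⁻]/[HA]). 3.21 = 3.1675 + log(ratio). log(ratio) = 3.21 − 3.1675 = 0.0425. ratio = 10^(0.0425) = 1.103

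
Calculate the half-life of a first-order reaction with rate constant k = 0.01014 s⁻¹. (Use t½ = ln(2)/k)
68.36 s

t½ = ln(2)/k = 0.6931/0.01014 = 68.36 s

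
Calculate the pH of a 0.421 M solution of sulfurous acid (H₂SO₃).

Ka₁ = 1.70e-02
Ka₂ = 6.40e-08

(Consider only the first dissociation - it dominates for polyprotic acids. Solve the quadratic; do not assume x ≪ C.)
pH = 1.12

x² + Ka₁·x − Ka₁·C = 0 with Ka₁ = 1.70e-02, C = 0.421.
x = (−Ka₁ + √(Ka₁² + 4·Ka₁·C))/2 = 7.6525e-02 M, so pH = 1.12.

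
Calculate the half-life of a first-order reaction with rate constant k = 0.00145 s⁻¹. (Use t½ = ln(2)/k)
478.03 s

t½ = ln(2)/k = 0.6931/0.00145 = 478.03 s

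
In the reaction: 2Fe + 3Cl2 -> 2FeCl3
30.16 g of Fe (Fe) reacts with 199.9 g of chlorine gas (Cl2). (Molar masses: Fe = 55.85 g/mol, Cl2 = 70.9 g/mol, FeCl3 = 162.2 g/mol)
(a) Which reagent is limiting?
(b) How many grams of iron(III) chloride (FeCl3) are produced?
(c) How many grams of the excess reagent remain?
(a) Fe, (b) 87.59 g, (c) 142.5 g

Moles of Fe = 30.16 g ÷ 55.85 g/mol = 0.540018 mol
Moles of Cl2 = 199.9 g ÷ 70.9 g/mol = 2.81946 mol
Moles ÷ coefficient: Fe: 0.540018/2 = 0.27, Cl2: 2.81946/3 = 0.9398
(a) Fe has the smaller value, so Fe is the limiting reagent.
(b) Moles of FeCl3 = 0.540018 mol Fe × (2/2) = 0.540018 mol; mass = 0.540018 mol × 162.2 g/mol = 87.59 g
(c) Cl2 consumed = 0.540018 × (3/2) = 0.810027 mol; remaining = 2.81946 − 0.810027 = 2.00944 mol; mass = 2.00944 mol × 70.9 g/mol = 142.5 g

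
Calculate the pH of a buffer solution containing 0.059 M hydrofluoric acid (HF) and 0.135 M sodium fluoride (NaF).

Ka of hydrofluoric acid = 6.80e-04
pH = 3.53

pKa = -log(6.80e-04) = 3.17. pH = pKa + log([A⁻]/[HA]) = 3.17 + log(0.135/0.059)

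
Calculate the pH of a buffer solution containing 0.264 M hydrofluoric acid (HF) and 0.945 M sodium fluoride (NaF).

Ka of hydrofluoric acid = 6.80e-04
pH = 3.72

pKa = -log(6.80e-04) = 3.17. pH = pKa + log([A⁻]/[HA]) = 3.17 + log(0.945/0.264)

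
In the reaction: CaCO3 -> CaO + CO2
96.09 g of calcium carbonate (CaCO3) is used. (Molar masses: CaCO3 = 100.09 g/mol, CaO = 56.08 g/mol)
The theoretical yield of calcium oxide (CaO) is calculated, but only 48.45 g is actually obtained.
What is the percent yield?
Moles of CaCO3 = 96.09 g ÷ 100.09 g/mol = 0.960036 mol
Mole ratio: 1 mol CaO / 1 mol CaCO3
Moles of CaO = 0.960036 × (1/1) = 0.960036 mol
Theoretical yield = 0.960036 mol × 56.08 g/mol = 53.839 g
Actual yield = 48.45 g
Percent yield = (48.45 / 53.839) × 100% = 90.0%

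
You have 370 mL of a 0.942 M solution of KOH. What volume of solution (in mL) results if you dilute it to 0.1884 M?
Using M₁V₁ = M₂V₂:
0.942 × 370 = 0.1884 × V₂
V₂ = (0.942 × 370) / 0.1884 = 1850 mL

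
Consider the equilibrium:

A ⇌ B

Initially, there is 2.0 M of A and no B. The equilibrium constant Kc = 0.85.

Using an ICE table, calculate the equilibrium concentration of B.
[B] = 0.919 M

ICE: [A] = 2.0 − x, [B] = x.
Kc = x/(2.0 − x) = 0.85 ⇒ x = 0.85·2.0/(1 + 0.85) = 1.7/1.85 = 0.9189.
[B] = x = 0.919 M.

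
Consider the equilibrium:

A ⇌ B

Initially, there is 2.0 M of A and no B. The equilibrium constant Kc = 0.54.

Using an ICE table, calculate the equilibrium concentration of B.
[B] = 0.701 M

ICE: [A] = 2.0 − x, [B] = x.
Kc = x/(2.0 − x) = 0.54 ⇒ x = 0.54·2.0/(1 + 0.54) = 1.08/1.54 = 0.7013.
[B] = x = 0.701 M.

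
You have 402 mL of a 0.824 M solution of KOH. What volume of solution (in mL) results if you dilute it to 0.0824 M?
Using M₁V₁ = M₂V₂:
0.824 × 402 = 0.0824 × V₂
V₂ = (0.824 × 402) / 0.0824 = 4020 mL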